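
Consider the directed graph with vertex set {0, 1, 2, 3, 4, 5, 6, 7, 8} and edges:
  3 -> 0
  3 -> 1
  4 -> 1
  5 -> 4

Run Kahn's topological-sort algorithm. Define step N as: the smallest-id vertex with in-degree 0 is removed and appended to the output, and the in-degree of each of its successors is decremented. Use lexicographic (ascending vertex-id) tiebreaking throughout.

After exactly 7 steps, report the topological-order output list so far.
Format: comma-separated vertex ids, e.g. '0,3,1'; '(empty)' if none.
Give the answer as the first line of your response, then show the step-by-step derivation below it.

2,3,0,5,4,1,6

step 1: output 2; order=[2]; indeg=(1,2,0,0,1,0,0,0,0)
step 2: output 3; order=[2,3]; indeg=(0,1,0,0,1,0,0,0,0)
step 3: output 0; order=[2,3,0]; indeg=(0,1,0,0,1,0,0,0,0)
step 4: output 5; order=[2,3,0,5]; indeg=(0,1,0,0,0,0,0,0,0)
step 5: output 4; order=[2,3,0,5,4]; indeg=(0,0,0,0,0,0,0,0,0)
step 6: output 1; order=[2,3,0,5,4,1]; indeg=(0,0,0,0,0,0,0,0,0)
step 7: output 6; order=[2,3,0,5,4,1,6]; indeg=(0,0,0,0,0,0,0,0,0)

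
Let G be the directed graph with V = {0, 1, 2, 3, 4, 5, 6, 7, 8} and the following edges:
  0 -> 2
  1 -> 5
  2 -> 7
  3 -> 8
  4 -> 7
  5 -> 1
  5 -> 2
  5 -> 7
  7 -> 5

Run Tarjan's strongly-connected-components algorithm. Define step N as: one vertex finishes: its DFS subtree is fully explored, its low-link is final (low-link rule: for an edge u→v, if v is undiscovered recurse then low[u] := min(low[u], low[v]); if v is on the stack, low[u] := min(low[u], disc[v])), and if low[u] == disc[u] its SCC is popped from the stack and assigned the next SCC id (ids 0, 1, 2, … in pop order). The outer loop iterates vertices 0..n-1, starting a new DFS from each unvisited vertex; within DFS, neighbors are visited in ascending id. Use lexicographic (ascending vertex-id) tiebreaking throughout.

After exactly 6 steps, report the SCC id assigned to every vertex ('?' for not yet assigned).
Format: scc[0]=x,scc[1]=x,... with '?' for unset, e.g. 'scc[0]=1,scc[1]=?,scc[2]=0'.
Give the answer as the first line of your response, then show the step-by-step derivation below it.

scc[0]=1,scc[1]=0,scc[2]=0,scc[3]=?,scc[4]=?,scc[5]=0,scc[6]=?,scc[7]=0,scc[8]=2

step 1: low=(low[0]=0,low[1]=3,low[2]=1,low[3]=?,low[4]=?,low[5]=3,low[6]=?,low[7]=2,low[8]=?); scc=(scc[0]=?,scc[1]=?,scc[2]=?,scc[3]=?,scc[4]=?,scc[5]=?,scc[6]=?,scc[7]=?,scc[8]=?)
step 2: low=(low[0]=0,low[1]=3,low[2]=1,low[3]=?,low[4]=?,low[5]=1,low[6]=?,low[7]=2,low[8]=?); scc=(scc[0]=?,scc[1]=?,scc[2]=?,scc[3]=?,scc[4]=?,scc[5]=?,scc[6]=?,scc[7]=?,scc[8]=?)
step 3: low=(low[0]=0,low[1]=3,low[2]=1,low[3]=?,low[4]=?,low[5]=1,low[6]=?,low[7]=1,low[8]=?); scc=(scc[0]=?,scc[1]=?,scc[2]=?,scc[3]=?,scc[4]=?,scc[5]=?,scc[6]=?,scc[7]=?,scc[8]=?)
step 4: low=(low[0]=0,low[1]=3,low[2]=1,low[3]=?,low[4]=?,low[5]=1,low[6]=?,low[7]=1,low[8]=?); scc=(scc[0]=?,scc[1]=0,scc[2]=0,scc[3]=?,scc[4]=?,scc[5]=0,scc[6]=?,scc[7]=0,scc[8]=?)
step 5: low=(low[0]=0,low[1]=3,low[2]=1,low[3]=?,low[4]=?,low[5]=1,low[6]=?,low[7]=1,low[8]=?); scc=(scc[0]=1,scc[1]=0,scc[2]=0,scc[3]=?,scc[4]=?,scc[5]=0,scc[6]=?,scc[7]=0,scc[8]=?)
step 6: low=(low[0]=0,low[1]=3,low[2]=1,low[3]=5,low[4]=?,low[5]=1,low[6]=?,low[7]=1,low[8]=6); scc=(scc[0]=1,scc[1]=0,scc[2]=0,scc[3]=?,scc[4]=?,scc[5]=0,scc[6]=?,scc[7]=0,scc[8]=2)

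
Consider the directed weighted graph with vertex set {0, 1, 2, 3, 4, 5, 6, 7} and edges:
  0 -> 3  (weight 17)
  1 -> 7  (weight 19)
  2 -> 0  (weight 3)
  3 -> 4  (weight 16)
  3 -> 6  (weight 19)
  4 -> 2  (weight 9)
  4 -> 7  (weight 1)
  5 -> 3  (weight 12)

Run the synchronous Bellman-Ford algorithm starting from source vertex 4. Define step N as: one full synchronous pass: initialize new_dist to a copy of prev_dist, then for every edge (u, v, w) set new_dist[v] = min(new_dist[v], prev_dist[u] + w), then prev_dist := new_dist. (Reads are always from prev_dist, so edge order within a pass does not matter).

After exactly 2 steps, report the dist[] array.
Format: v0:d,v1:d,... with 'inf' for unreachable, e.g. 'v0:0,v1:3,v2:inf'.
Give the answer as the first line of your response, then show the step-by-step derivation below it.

v0:12,v1:inf,v2:9,v3:inf,v4:0,v5:inf,v6:inf,v7:1

step 1: dist = v0:inf,v1:inf,v2:9,v3:inf,v4:0,v5:inf,v6:inf,v7:1
step 2: dist = v0:12,v1:inf,v2:9,v3:inf,v4:0,v5:inf,v6:inf,v7:1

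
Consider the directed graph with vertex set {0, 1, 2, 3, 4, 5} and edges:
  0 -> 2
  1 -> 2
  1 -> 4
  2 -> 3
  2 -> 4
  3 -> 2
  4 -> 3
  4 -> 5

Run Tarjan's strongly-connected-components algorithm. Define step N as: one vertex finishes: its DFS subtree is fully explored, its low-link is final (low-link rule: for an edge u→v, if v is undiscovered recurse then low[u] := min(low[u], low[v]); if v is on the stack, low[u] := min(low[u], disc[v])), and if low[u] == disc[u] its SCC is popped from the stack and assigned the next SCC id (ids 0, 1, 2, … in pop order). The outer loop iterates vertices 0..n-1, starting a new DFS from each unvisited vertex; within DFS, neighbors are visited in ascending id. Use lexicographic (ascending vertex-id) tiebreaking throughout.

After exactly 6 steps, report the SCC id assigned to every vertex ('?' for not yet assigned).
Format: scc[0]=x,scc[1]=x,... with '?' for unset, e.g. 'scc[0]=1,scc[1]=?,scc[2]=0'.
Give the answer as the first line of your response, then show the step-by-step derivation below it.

scc[0]=2,scc[1]=3,scc[2]=1,scc[3]=1,scc[4]=1,scc[5]=0

step 1: low=(low[0]=0,low[1]=?,low[2]=1,low[3]=1,low[4]=?,low[5]=?); scc=(scc[0]=?,scc[1]=?,scc[2]=?,scc[3]=?,scc[4]=?,scc[5]=?)
step 2: low=(low[0]=0,low[1]=?,low[2]=1,low[3]=1,low[4]=2,low[5]=4); scc=(scc[0]=?,scc[1]=?,scc[2]=?,scc[3]=?,scc[4]=?,scc[5]=0)
step 3: low=(low[0]=0,low[1]=?,low[2]=1,low[3]=1,low[4]=2,low[5]=4); scc=(scc[0]=?,scc[1]=?,scc[2]=?,scc[3]=?,scc[4]=?,scc[5]=0)
step 4: low=(low[0]=0,low[1]=?,low[2]=1,low[3]=1,low[4]=2,low[5]=4); scc=(scc[0]=?,scc[1]=?,scc[2]=1,scc[3]=1,scc[4]=1,scc[5]=0)
step 5: low=(low[0]=0,low[1]=?,low[2]=1,low[3]=1,low[4]=2,low[5]=4); scc=(scc[0]=2,scc[1]=?,scc[2]=1,scc[3]=1,scc[4]=1,scc[5]=0)
step 6: low=(low[0]=0,low[1]=5,low[2]=1,low[3]=1,low[4]=2,low[5]=4); scc=(scc[0]=2,scc[1]=3,scc[2]=1,scc[3]=1,scc[4]=1,scc[5]=0)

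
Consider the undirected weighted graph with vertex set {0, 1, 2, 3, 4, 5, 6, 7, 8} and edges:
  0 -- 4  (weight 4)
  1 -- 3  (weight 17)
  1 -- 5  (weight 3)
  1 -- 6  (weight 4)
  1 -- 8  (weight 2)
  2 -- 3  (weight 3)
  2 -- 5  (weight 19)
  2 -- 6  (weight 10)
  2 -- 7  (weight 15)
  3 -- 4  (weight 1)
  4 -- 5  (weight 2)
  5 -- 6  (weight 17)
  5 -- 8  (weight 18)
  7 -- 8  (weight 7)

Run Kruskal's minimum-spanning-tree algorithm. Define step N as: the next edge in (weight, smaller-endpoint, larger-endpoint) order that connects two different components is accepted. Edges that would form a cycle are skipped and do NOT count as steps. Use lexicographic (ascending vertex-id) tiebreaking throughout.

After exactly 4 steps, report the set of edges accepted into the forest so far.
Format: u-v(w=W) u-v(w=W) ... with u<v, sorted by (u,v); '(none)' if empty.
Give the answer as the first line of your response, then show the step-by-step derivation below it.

1-5(w=3) 1-8(w=2) 3-4(w=1) 4-5(w=2)

step 1: add edge 3-4 (w=1); MST = {3-4(w=1)}
step 2: add edge 1-8 (w=2); MST = {1-8(w=2) 3-4(w=1)}
step 3: add edge 4-5 (w=2); MST = {1-8(w=2) 3-4(w=1) 4-5(w=2)}
step 4: add edge 1-5 (w=3); MST = {1-5(w=3) 1-8(w=2) 3-4(w=1) 4-5(w=2)}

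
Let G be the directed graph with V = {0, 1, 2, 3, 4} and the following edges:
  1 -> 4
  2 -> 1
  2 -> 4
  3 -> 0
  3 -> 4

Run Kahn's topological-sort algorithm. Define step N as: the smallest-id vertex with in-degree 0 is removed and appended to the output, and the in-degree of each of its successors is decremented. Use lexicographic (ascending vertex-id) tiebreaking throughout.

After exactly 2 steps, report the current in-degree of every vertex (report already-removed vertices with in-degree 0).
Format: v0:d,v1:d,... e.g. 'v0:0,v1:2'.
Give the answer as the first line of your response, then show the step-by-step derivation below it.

v0:1,v1:0,v2:0,v3:0,v4:1

step 1: output 2; order=[2]; indeg=(1,0,0,0,2)
step 2: output 1; order=[2,1]; indeg=(1,0,0,0,1)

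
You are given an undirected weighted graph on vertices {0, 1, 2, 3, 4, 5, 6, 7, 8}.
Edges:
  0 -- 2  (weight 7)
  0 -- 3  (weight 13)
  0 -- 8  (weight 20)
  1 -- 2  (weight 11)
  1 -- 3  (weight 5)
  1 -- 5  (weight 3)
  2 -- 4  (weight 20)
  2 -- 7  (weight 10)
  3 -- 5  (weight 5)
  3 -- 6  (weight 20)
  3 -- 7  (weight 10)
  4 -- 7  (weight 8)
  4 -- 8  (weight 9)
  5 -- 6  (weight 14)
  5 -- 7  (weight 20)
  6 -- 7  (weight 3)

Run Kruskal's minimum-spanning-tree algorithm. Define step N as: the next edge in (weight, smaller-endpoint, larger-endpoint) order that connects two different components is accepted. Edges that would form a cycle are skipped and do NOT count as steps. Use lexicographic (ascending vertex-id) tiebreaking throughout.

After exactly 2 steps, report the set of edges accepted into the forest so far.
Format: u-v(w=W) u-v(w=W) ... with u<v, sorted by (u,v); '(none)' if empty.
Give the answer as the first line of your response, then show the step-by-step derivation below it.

1-5(w=3) 6-7(w=3)

step 1: add edge 1-5 (w=3); MST = {1-5(w=3)}
step 2: add edge 6-7 (w=3); MST = {1-5(w=3) 6-7(w=3)}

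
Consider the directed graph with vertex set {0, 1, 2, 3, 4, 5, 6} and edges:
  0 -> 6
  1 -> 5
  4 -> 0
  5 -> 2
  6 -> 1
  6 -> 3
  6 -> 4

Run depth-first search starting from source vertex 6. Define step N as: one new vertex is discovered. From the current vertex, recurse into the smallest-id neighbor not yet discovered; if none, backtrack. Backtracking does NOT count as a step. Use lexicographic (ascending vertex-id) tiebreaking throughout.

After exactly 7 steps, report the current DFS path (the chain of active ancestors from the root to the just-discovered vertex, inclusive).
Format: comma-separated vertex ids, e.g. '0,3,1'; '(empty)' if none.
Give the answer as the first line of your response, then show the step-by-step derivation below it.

6,4,0

step 1: discover 6; path=6; order=6
step 2: discover 1; path=6>1; order=6,1
step 3: discover 5; path=6>1>5; order=6,1,5
step 4: discover 2; path=6>1>5>2; order=6,1,5,2
step 5: discover 3; path=6>3; order=6,1,5,2,3
step 6: discover 4; path=6>4; order=6,1,5,2,3,4
step 7: discover 0; path=6>4>0; order=6,1,5,2,3,4,0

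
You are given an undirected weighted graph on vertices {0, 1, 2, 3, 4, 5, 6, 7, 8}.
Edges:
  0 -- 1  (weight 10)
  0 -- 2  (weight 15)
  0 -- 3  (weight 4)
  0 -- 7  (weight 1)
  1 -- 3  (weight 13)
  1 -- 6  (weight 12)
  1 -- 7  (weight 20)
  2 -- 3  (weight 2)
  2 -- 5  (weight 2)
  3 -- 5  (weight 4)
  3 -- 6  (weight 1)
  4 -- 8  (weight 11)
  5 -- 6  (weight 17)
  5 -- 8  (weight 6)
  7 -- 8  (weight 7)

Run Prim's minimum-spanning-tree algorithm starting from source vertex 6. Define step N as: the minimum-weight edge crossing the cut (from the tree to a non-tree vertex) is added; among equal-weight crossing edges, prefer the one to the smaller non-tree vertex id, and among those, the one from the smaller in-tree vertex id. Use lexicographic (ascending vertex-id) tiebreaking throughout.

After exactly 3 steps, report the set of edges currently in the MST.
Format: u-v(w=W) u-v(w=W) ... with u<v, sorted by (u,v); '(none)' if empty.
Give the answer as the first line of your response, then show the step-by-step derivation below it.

2-3(w=2) 2-5(w=2) 3-6(w=1)

step 1: add edge 3-6 (w=1); MST = {3-6(w=1)}
step 2: add edge 2-3 (w=2); MST = {2-3(w=2) 3-6(w=1)}
step 3: add edge 2-5 (w=2); MST = {2-3(w=2) 2-5(w=2) 3-6(w=1)}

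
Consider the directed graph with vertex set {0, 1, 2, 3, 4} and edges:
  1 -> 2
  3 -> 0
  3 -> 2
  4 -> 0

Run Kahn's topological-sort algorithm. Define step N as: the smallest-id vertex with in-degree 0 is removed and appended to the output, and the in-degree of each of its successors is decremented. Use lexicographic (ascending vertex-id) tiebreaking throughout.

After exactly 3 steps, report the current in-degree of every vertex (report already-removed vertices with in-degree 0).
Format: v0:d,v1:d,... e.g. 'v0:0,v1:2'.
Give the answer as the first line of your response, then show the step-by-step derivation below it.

v0:1,v1:0,v2:0,v3:0,v4:0

step 1: output 1; order=[1]; indeg=(2,0,1,0,0)
step 2: output 3; order=[1,3]; indeg=(1,0,0,0,0)
step 3: output 2; order=[1,3,2]; indeg=(1,0,0,0,0)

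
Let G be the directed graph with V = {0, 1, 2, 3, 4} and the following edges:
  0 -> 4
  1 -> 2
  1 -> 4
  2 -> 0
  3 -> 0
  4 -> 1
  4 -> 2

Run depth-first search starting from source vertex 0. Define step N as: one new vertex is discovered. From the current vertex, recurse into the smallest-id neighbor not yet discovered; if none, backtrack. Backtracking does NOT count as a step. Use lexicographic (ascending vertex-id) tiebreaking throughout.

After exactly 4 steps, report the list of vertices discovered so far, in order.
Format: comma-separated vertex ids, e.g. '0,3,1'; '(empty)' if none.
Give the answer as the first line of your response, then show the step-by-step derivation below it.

0,4,1,2

step 1: discover 0; path=0; order=0
step 2: discover 4; path=0>4; order=0,4
step 3: discover 1; path=0>4>1; order=0,4,1
step 4: discover 2; path=0>4>1>2; order=0,4,1,2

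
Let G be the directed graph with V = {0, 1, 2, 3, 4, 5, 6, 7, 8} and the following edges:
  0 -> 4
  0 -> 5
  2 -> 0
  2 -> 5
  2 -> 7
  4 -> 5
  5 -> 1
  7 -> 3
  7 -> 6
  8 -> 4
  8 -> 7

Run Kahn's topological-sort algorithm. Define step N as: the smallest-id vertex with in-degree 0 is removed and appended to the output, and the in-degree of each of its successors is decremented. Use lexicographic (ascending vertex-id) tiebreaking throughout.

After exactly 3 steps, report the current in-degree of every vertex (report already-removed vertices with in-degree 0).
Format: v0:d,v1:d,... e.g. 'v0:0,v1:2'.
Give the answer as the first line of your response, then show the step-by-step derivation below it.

v0:0,v1:1,v2:0,v3:1,v4:0,v5:1,v6:1,v7:0,v8:0

step 1: output 2; order=[2]; indeg=(0,1,0,1,2,2,1,1,0)
step 2: output 0; order=[2,0]; indeg=(0,1,0,1,1,1,1,1,0)
step 3: output 8; order=[2,0,8]; indeg=(0,1,0,1,0,1,1,0,0)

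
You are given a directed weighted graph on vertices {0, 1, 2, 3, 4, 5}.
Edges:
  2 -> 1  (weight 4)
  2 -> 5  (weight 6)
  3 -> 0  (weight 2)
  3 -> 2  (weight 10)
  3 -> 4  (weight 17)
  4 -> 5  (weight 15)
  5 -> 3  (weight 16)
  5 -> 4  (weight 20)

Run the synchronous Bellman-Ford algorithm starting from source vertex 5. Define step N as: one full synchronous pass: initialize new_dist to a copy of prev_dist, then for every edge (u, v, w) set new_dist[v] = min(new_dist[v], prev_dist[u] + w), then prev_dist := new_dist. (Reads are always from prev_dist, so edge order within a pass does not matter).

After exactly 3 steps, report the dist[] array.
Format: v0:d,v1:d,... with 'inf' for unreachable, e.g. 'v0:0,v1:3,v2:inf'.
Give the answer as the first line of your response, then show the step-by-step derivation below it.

v0:18,v1:30,v2:26,v3:16,v4:20,v5:0

step 1: dist = v0:inf,v1:inf,v2:inf,v3:16,v4:20,v5:0
step 2: dist = v0:18,v1:inf,v2:26,v3:16,v4:20,v5:0
step 3: dist = v0:18,v1:30,v2:26,v3:16,v4:20,v5:0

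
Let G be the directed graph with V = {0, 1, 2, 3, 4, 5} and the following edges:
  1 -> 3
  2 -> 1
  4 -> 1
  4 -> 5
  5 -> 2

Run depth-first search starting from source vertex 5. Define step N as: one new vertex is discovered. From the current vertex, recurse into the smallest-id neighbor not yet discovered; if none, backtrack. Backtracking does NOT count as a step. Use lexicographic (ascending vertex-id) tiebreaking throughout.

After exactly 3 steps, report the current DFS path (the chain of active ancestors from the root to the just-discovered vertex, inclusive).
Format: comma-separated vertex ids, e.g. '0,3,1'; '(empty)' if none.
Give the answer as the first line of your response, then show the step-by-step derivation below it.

5,2,1

step 1: discover 5; path=5; order=5
step 2: discover 2; path=5>2; order=5,2
step 3: discover 1; path=5>2>1; order=5,2,1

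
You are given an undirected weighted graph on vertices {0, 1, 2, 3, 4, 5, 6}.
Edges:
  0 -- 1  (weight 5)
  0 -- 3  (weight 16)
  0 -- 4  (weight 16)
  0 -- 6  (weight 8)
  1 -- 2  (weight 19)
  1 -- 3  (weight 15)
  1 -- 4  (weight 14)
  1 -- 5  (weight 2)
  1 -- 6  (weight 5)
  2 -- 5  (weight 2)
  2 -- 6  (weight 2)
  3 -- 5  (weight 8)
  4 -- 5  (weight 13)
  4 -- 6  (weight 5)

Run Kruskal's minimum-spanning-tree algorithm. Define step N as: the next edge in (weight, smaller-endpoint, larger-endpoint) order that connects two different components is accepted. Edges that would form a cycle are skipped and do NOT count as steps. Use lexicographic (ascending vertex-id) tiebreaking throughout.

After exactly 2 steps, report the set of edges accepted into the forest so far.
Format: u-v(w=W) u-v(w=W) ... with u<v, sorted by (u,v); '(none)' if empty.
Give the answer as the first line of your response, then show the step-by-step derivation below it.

1-5(w=2) 2-5(w=2)

step 1: add edge 1-5 (w=2); MST = {1-5(w=2)}
step 2: add edge 2-5 (w=2); MST = {1-5(w=2) 2-5(w=2)}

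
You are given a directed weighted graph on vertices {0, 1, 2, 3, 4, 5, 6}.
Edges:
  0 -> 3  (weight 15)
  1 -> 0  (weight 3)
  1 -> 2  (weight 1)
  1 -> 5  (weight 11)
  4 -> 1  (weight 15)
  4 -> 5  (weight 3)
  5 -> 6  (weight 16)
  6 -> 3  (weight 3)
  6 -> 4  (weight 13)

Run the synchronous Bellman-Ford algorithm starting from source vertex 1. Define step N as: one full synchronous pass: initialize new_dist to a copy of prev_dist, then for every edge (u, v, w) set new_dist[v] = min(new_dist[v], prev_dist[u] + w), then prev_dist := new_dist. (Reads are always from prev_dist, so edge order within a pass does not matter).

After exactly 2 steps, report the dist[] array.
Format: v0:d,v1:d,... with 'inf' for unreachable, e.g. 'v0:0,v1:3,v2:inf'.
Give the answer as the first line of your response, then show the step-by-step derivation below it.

v0:3,v1:0,v2:1,v3:18,v4:inf,v5:11,v6:27

step 1: dist = v0:3,v1:0,v2:1,v3:inf,v4:inf,v5:11,v6:inf
step 2: dist = v0:3,v1:0,v2:1,v3:18,v4:inf,v5:11,v6:27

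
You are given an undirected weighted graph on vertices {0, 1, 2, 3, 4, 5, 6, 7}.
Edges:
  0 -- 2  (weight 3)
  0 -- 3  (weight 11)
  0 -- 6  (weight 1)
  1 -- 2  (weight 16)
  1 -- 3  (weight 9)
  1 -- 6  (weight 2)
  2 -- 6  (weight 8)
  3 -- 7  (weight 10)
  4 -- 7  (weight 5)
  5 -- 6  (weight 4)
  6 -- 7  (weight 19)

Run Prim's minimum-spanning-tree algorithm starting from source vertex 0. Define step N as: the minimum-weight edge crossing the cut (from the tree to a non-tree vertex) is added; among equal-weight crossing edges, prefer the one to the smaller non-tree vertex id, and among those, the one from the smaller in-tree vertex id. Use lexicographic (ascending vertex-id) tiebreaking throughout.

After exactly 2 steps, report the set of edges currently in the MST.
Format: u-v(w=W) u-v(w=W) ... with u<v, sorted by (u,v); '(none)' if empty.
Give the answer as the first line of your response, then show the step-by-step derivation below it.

0-6(w=1) 1-6(w=2)

step 1: add edge 0-6 (w=1); MST = {0-6(w=1)}
step 2: add edge 1-6 (w=2); MST = {0-6(w=1) 1-6(w=2)}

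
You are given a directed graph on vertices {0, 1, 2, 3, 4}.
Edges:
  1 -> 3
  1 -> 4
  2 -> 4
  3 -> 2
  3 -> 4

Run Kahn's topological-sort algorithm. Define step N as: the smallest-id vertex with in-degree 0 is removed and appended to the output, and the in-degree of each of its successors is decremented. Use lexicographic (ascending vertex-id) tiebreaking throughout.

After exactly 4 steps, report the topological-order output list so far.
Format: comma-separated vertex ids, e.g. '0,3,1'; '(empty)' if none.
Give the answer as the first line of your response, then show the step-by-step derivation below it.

0,1,3,2

step 1: output 0; order=[0]; indeg=(0,0,1,1,3)
step 2: output 1; order=[0,1]; indeg=(0,0,1,0,2)
step 3: output 3; order=[0,1,3]; indeg=(0,0,0,0,1)
step 4: output 2; order=[0,1,3,2]; indeg=(0,0,0,0,0)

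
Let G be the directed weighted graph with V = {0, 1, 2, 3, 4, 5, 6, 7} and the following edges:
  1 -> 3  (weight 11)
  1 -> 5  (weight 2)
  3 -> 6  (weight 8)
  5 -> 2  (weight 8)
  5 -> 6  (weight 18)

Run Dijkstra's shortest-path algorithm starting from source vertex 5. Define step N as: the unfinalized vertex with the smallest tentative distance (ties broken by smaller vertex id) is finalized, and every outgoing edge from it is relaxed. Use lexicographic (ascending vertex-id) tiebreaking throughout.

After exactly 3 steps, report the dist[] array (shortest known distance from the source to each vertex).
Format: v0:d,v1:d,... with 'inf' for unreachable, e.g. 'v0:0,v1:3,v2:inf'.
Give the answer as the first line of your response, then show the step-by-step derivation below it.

v0:inf,v1:inf,v2:8,v3:inf,v4:inf,v5:0,v6:18,v7:inf

step 1: dist = v0:inf,v1:inf,v2:8,v3:inf,v4:inf,v5:0,v6:18,v7:inf
step 2: dist = v0:inf,v1:inf,v2:8,v3:inf,v4:inf,v5:0,v6:18,v7:inf
step 3: dist = v0:inf,v1:inf,v2:8,v3:inf,v4:inf,v5:0,v6:18,v7:inf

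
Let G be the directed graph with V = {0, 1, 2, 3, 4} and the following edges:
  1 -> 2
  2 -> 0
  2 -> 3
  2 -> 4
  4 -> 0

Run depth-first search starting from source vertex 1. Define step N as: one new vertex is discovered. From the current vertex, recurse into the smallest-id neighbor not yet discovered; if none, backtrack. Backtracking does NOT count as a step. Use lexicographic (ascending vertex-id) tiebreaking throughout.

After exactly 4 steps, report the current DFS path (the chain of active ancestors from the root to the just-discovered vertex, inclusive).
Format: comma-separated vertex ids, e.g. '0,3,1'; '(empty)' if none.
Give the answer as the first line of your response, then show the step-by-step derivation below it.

1,2,3

step 1: discover 1; path=1; order=1
step 2: discover 2; path=1>2; order=1,2
step 3: discover 0; path=1>2>0; order=1,2,0
step 4: discover 3; path=1>2>3; order=1,2,0,3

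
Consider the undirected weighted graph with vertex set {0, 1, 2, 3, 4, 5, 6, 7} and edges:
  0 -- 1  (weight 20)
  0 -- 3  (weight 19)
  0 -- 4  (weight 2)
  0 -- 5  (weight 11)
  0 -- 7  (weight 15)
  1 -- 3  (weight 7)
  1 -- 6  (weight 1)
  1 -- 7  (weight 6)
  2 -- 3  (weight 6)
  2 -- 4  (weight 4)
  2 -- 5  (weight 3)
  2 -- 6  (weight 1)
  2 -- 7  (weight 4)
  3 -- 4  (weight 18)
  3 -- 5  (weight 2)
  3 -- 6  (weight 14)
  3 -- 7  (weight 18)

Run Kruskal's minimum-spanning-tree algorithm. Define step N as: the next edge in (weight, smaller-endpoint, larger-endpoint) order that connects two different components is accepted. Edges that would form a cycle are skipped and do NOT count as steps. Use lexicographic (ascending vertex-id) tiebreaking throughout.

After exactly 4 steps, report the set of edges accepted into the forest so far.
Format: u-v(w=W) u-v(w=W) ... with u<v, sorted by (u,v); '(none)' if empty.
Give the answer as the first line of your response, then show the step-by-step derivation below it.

0-4(w=2) 1-6(w=1) 2-6(w=1) 3-5(w=2)

step 1: add edge 1-6 (w=1); MST = {1-6(w=1)}
step 2: add edge 2-6 (w=1); MST = {1-6(w=1) 2-6(w=1)}
step 3: add edge 0-4 (w=2); MST = {0-4(w=2) 1-6(w=1) 2-6(w=1)}
step 4: add edge 3-5 (w=2); MST = {0-4(w=2) 1-6(w=1) 2-6(w=1) 3-5(w=2)}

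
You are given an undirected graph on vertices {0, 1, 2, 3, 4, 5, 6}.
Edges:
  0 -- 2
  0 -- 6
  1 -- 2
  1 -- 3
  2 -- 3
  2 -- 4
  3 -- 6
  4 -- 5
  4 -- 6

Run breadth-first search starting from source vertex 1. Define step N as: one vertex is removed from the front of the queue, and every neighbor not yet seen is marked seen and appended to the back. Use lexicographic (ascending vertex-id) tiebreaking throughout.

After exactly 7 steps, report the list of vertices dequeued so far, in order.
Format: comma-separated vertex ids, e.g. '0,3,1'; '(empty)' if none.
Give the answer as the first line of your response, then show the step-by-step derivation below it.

1,2,3,0,4,6,5

step 1: dequeue 1; queue=[2,3]; order=1
step 2: dequeue 2; queue=[3,0,4]; order=1,2
step 3: dequeue 3; queue=[0,4,6]; order=1,2,3
step 4: dequeue 0; queue=[4,6]; order=1,2,3,0
step 5: dequeue 4; queue=[6,5]; order=1,2,3,0,4
step 6: dequeue 6; queue=[5]; order=1,2,3,0,4,6
step 7: dequeue 5; queue=[(empty)]; order=1,2,3,0,4,6,5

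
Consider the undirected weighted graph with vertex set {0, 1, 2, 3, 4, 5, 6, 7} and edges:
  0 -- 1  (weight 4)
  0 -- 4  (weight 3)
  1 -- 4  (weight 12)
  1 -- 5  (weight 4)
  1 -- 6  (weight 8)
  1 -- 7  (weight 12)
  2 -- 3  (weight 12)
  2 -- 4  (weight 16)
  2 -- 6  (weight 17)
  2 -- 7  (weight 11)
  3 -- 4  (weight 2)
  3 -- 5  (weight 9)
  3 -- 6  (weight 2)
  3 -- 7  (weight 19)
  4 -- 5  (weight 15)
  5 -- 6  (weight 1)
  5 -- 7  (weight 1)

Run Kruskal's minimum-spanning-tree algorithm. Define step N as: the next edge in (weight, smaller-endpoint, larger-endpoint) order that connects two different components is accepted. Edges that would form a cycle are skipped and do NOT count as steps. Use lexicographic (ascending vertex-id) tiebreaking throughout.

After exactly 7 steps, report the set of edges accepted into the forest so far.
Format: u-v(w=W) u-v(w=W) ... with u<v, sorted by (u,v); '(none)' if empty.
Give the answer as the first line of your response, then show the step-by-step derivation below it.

0-1(w=4) 0-4(w=3) 2-7(w=11) 3-4(w=2) 3-6(w=2) 5-6(w=1) 5-7(w=1)

step 1: add edge 5-6 (w=1); MST = {5-6(w=1)}
step 2: add edge 5-7 (w=1); MST = {5-6(w=1) 5-7(w=1)}
step 3: add edge 3-4 (w=2); MST = {3-4(w=2) 5-6(w=1) 5-7(w=1)}
step 4: add edge 3-6 (w=2); MST = {3-4(w=2) 3-6(w=2) 5-6(w=1) 5-7(w=1)}
step 5: add edge 0-4 (w=3); MST = {0-4(w=3) 3-4(w=2) 3-6(w=2) 5-6(w=1) 5-7(w=1)}
step 6: add edge 0-1 (w=4); MST = {0-1(w=4) 0-4(w=3) 3-4(w=2) 3-6(w=2) 5-6(w=1) 5-7(w=1)}
step 7: add edge 2-7 (w=11); MST = {0-1(w=4) 0-4(w=3) 2-7(w=11) 3-4(w=2) 3-6(w=2) 5-6(w=1) 5-7(w=1)}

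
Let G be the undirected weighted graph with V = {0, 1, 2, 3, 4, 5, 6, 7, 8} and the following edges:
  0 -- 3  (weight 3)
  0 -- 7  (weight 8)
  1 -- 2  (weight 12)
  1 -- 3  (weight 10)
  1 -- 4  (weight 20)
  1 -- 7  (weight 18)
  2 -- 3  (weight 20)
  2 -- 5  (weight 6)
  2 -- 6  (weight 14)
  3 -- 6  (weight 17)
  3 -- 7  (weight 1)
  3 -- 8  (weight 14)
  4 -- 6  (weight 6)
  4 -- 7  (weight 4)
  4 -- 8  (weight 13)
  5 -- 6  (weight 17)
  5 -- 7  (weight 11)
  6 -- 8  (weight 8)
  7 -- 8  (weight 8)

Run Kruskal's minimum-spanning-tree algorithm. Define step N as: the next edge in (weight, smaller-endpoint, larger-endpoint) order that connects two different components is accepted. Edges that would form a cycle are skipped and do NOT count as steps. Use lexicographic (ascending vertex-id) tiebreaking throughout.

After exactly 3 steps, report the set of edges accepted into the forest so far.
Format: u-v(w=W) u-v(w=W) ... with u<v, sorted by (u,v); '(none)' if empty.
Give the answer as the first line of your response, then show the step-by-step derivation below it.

0-3(w=3) 3-7(w=1) 4-7(w=4)

step 1: add edge 3-7 (w=1); MST = {3-7(w=1)}
step 2: add edge 0-3 (w=3); MST = {0-3(w=3) 3-7(w=1)}
step 3: add edge 4-7 (w=4); MST = {0-3(w=3) 3-7(w=1) 4-7(w=4)}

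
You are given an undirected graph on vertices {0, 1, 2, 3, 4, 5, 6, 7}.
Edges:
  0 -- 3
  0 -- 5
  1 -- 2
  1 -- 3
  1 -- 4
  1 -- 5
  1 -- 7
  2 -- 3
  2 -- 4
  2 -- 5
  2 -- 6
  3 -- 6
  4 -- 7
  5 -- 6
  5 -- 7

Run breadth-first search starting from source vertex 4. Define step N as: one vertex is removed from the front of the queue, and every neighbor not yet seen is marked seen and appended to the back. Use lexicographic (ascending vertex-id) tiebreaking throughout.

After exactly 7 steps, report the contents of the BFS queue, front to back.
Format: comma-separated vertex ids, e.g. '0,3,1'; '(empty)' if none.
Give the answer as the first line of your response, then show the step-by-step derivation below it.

0

step 1: dequeue 4; queue=[1,2,7]; order=4
step 2: dequeue 1; queue=[2,7,3,5]; order=4,1
step 3: dequeue 2; queue=[7,3,5,6]; order=4,1,2
step 4: dequeue 7; queue=[3,5,6]; order=4,1,2,7
step 5: dequeue 3; queue=[5,6,0]; order=4,1,2,7,3
step 6: dequeue 5; queue=[6,0]; order=4,1,2,7,3,5
step 7: dequeue 6; queue=[0]; order=4,1,2,7,3,5,6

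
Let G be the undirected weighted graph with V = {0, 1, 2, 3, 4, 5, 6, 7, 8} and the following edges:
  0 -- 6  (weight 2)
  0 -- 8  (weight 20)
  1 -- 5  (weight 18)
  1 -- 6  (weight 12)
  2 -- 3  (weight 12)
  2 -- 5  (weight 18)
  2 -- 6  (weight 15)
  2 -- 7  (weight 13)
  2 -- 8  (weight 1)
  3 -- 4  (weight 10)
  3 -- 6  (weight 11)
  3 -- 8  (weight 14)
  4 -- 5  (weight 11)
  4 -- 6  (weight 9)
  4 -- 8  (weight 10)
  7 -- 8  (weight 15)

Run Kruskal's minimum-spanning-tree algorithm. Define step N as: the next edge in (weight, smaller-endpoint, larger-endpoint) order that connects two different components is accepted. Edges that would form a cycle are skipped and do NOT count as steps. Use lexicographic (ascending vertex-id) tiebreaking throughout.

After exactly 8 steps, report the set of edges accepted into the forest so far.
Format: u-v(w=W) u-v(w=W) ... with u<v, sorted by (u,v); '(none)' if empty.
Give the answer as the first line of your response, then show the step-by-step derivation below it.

0-6(w=2) 1-6(w=12) 2-7(w=13) 2-8(w=1) 3-4(w=10) 4-5(w=11) 4-6(w=9) 4-8(w=10)

step 1: add edge 2-8 (w=1); MST = {2-8(w=1)}
step 2: add edge 0-6 (w=2); MST = {0-6(w=2) 2-8(w=1)}
step 3: add edge 4-6 (w=9); MST = {0-6(w=2) 2-8(w=1) 4-6(w=9)}
step 4: add edge 3-4 (w=10); MST = {0-6(w=2) 2-8(w=1) 3-4(w=10) 4-6(w=9)}
step 5: add edge 4-8 (w=10); MST = {0-6(w=2) 2-8(w=1) 3-4(w=10) 4-6(w=9) 4-8(w=10)}
step 6: add edge 4-5 (w=11); MST = {0-6(w=2) 2-8(w=1) 3-4(w=10) 4-5(w=11) 4-6(w=9) 4-8(w=10)}
step 7: add edge 1-6 (w=12); MST = {0-6(w=2) 1-6(w=12) 2-8(w=1) 3-4(w=10) 4-5(w=11) 4-6(w=9) 4-8(w=10)}
step 8: add edge 2-7 (w=13); MST = {0-6(w=2) 1-6(w=12) 2-7(w=13) 2-8(w=1) 3-4(w=10) 4-5(w=11) 4-6(w=9) 4-8(w=10)}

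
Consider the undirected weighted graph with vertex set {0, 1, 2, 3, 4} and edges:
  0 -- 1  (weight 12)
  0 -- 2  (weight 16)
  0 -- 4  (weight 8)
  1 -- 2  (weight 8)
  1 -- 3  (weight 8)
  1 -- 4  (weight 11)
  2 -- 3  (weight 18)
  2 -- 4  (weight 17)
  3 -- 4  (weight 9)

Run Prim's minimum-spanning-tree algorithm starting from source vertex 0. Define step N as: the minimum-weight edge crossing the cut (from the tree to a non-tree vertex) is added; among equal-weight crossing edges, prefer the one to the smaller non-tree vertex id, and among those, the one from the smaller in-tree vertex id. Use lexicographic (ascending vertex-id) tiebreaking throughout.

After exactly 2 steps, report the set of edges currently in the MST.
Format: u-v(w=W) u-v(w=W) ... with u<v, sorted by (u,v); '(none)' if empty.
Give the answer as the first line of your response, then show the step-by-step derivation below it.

0-4(w=8) 3-4(w=9)

step 1: add edge 0-4 (w=8); MST = {0-4(w=8)}
step 2: add edge 3-4 (w=9); MST = {0-4(w=8) 3-4(w=9)}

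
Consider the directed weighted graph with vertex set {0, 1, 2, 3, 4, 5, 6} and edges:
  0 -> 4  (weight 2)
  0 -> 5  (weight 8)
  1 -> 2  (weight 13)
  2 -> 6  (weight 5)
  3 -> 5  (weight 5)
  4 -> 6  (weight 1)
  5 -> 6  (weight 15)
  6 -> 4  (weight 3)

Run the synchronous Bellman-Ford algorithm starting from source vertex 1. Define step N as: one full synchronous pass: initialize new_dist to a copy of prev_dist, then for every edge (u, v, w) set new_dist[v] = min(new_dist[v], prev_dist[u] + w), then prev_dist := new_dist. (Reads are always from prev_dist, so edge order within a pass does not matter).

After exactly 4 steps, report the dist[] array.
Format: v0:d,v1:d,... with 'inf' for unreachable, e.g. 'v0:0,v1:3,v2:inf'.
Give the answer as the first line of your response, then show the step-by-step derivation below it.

v0:inf,v1:0,v2:13,v3:inf,v4:21,v5:inf,v6:18

step 1: dist = v0:inf,v1:0,v2:13,v3:inf,v4:inf,v5:inf,v6:inf
step 2: dist = v0:inf,v1:0,v2:13,v3:inf,v4:inf,v5:inf,v6:18
step 3: dist = v0:inf,v1:0,v2:13,v3:inf,v4:21,v5:inf,v6:18
step 4: dist = v0:inf,v1:0,v2:13,v3:inf,v4:21,v5:inf,v6:18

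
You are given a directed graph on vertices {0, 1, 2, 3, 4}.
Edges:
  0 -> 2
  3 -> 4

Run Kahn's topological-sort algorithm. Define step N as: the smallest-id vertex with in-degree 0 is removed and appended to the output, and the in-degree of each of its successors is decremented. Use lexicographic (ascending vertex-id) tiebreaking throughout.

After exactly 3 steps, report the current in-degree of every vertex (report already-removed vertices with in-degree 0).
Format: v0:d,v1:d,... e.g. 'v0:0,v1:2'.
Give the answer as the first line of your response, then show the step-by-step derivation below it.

v0:0,v1:0,v2:0,v3:0,v4:1

step 1: output 0; order=[0]; indeg=(0,0,0,0,1)
step 2: output 1; order=[0,1]; indeg=(0,0,0,0,1)
step 3: output 2; order=[0,1,2]; indeg=(0,0,0,0,1)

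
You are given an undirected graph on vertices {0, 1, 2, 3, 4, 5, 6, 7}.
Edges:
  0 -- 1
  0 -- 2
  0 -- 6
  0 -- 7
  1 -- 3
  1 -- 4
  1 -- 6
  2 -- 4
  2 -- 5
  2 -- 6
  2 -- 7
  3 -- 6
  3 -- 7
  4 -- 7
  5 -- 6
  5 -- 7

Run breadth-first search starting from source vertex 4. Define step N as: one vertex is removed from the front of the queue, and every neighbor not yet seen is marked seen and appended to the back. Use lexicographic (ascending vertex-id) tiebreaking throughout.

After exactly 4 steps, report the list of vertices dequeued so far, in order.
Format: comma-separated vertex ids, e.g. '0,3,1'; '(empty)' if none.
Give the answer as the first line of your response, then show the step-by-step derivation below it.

4,1,2,7

step 1: dequeue 4; queue=[1,2,7]; order=4
step 2: dequeue 1; queue=[2,7,0,3,6]; order=4,1
step 3: dequeue 2; queue=[7,0,3,6,5]; order=4,1,2
step 4: dequeue 7; queue=[0,3,6,5]; order=4,1,2,7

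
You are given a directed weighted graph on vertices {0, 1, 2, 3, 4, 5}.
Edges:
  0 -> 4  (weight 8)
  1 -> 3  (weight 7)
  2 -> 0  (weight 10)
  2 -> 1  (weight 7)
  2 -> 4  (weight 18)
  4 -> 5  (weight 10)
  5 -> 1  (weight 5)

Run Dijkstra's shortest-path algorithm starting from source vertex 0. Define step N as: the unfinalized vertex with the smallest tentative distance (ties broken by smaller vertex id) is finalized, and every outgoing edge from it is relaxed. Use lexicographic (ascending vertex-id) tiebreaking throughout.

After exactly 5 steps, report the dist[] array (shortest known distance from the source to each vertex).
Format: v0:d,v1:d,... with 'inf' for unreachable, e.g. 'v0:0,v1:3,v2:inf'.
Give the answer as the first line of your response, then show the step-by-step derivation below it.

v0:0,v1:23,v2:inf,v3:30,v4:8,v5:18

step 1: dist = v0:0,v1:inf,v2:inf,v3:inf,v4:8,v5:inf
step 2: dist = v0:0,v1:inf,v2:inf,v3:inf,v4:8,v5:18
step 3: dist = v0:0,v1:23,v2:inf,v3:inf,v4:8,v5:18
step 4: dist = v0:0,v1:23,v2:inf,v3:30,v4:8,v5:18
step 5: dist = v0:0,v1:23,v2:inf,v3:30,v4:8,v5:18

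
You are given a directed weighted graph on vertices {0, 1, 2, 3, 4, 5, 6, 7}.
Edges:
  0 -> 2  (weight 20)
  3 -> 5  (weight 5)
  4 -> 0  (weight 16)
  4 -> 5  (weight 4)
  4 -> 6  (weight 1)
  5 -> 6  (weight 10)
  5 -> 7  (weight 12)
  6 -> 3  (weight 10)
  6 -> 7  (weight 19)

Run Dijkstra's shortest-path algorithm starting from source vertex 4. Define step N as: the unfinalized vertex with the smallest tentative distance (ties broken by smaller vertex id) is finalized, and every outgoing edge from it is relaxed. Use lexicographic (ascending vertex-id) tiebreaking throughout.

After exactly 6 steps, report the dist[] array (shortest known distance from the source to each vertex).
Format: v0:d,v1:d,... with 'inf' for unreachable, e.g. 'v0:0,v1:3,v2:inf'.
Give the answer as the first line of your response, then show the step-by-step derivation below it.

v0:16,v1:inf,v2:36,v3:11,v4:0,v5:4,v6:1,v7:16

step 1: dist = v0:16,v1:inf,v2:inf,v3:inf,v4:0,v5:4,v6:1,v7:inf
step 2: dist = v0:16,v1:inf,v2:inf,v3:11,v4:0,v5:4,v6:1,v7:20
step 3: dist = v0:16,v1:inf,v2:inf,v3:11,v4:0,v5:4,v6:1,v7:16
step 4: dist = v0:16,v1:inf,v2:inf,v3:11,v4:0,v5:4,v6:1,v7:16
step 5: dist = v0:16,v1:inf,v2:36,v3:11,v4:0,v5:4,v6:1,v7:16
step 6: dist = v0:16,v1:inf,v2:36,v3:11,v4:0,v5:4,v6:1,v7:16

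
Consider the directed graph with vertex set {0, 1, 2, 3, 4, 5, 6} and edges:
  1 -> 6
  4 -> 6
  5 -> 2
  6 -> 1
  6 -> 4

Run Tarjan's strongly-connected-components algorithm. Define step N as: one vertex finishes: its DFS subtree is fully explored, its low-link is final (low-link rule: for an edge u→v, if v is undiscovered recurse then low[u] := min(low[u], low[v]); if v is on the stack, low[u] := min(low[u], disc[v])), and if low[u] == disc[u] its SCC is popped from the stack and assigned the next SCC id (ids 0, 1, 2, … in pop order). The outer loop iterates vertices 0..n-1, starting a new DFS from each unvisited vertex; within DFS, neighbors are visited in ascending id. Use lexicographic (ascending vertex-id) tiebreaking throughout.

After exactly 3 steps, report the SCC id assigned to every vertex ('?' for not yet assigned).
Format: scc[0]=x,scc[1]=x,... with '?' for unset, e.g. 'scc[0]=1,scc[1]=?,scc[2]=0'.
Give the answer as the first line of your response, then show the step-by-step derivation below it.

scc[0]=0,scc[1]=?,scc[2]=?,scc[3]=?,scc[4]=?,scc[5]=?,scc[6]=?

step 1: low=(low[0]=0,low[1]=?,low[2]=?,low[3]=?,low[4]=?,low[5]=?,low[6]=?); scc=(scc[0]=0,scc[1]=?,scc[2]=?,scc[3]=?,scc[4]=?,scc[5]=?,scc[6]=?)
step 2: low=(low[0]=0,low[1]=1,low[2]=?,low[3]=?,low[4]=2,low[5]=?,low[6]=1); scc=(scc[0]=0,scc[1]=?,scc[2]=?,scc[3]=?,scc[4]=?,scc[5]=?,scc[6]=?)
step 3: low=(low[0]=0,low[1]=1,low[2]=?,low[3]=?,low[4]=2,low[5]=?,low[6]=1); scc=(scc[0]=0,scc[1]=?,scc[2]=?,scc[3]=?,scc[4]=?,scc[5]=?,scc[6]=?)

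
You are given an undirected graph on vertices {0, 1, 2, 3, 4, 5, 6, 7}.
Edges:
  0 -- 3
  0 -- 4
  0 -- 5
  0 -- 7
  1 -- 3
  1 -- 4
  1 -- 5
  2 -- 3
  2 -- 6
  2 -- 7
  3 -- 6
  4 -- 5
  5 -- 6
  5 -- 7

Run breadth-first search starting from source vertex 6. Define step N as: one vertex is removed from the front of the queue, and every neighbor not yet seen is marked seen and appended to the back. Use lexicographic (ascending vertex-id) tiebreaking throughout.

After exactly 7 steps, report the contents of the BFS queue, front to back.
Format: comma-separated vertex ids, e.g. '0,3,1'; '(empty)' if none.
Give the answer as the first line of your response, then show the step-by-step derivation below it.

4

step 1: dequeue 6; queue=[2,3,5]; order=6
step 2: dequeue 2; queue=[3,5,7]; order=6,2
step 3: dequeue 3; queue=[5,7,0,1]; order=6,2,3
step 4: dequeue 5; queue=[7,0,1,4]; order=6,2,3,5
step 5: dequeue 7; queue=[0,1,4]; order=6,2,3,5,7
step 6: dequeue 0; queue=[1,4]; order=6,2,3,5,7,0
step 7: dequeue 1; queue=[4]; order=6,2,3,5,7,0,1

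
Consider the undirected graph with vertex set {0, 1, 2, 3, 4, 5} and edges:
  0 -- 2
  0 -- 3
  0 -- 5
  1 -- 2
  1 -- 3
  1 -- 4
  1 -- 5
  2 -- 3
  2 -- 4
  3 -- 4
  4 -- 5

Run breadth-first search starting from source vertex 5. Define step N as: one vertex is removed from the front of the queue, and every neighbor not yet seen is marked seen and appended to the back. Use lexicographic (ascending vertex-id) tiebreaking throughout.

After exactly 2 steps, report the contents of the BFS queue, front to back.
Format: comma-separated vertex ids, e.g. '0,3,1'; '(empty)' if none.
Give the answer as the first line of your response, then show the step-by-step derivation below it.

1,4,2,3

step 1: dequeue 5; queue=[0,1,4]; order=5
step 2: dequeue 0; queue=[1,4,2,3]; order=5,0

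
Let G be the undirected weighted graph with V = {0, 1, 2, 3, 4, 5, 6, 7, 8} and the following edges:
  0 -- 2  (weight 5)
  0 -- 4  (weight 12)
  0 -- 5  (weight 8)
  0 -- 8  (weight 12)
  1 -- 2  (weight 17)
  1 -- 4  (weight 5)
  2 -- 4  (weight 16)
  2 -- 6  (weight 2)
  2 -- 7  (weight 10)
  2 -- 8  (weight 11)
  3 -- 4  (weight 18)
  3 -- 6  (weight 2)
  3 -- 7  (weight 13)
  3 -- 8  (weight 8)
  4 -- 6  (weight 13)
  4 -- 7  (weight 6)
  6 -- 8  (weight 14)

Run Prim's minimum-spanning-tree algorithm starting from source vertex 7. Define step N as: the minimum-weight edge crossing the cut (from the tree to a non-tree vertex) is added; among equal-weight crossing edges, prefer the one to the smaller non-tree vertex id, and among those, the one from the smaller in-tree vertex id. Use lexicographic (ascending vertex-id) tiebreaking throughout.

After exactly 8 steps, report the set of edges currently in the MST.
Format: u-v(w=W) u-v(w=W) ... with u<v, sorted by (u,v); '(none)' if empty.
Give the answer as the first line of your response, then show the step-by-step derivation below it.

0-2(w=5) 0-5(w=8) 1-4(w=5) 2-6(w=2) 2-7(w=10) 3-6(w=2) 3-8(w=8) 4-7(w=6)

step 1: add edge 4-7 (w=6); MST = {4-7(w=6)}
step 2: add edge 1-4 (w=5); MST = {1-4(w=5) 4-7(w=6)}
step 3: add edge 2-7 (w=10); MST = {1-4(w=5) 2-7(w=10) 4-7(w=6)}
step 4: add edge 2-6 (w=2); MST = {1-4(w=5) 2-6(w=2) 2-7(w=10) 4-7(w=6)}
step 5: add edge 3-6 (w=2); MST = {1-4(w=5) 2-6(w=2) 2-7(w=10) 3-6(w=2) 4-7(w=6)}
step 6: add edge 0-2 (w=5); MST = {0-2(w=5) 1-4(w=5) 2-6(w=2) 2-7(w=10) 3-6(w=2) 4-7(w=6)}
step 7: add edge 0-5 (w=8); MST = {0-2(w=5) 0-5(w=8) 1-4(w=5) 2-6(w=2) 2-7(w=10) 3-6(w=2) 4-7(w=6)}
step 8: add edge 3-8 (w=8); MST = {0-2(w=5) 0-5(w=8) 1-4(w=5) 2-6(w=2) 2-7(w=10) 3-6(w=2) 3-8(w=8) 4-7(w=6)}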